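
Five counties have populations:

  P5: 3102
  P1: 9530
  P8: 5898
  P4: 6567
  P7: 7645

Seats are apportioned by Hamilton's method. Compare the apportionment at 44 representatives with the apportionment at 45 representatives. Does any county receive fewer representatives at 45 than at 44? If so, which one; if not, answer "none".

none

At 44 seats: P5 4, P1 13, P8 8, P4 9, P7 10.
At 45 seats: P5 4, P1 13, P8 8, P4 9, P7 11.
No county's allocation decreased.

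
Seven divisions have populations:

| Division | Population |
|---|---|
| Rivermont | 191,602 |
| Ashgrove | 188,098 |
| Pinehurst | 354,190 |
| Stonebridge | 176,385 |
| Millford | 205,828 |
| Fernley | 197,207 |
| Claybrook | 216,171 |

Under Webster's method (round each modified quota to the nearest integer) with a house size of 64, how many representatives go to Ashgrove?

8

Standard divisor 1529481/64 ≈ 23898.141; standard quotas: Rivermont 8.017, Ashgrove 7.871, Pinehurst 14.821, Stonebridge 7.381, Millford 8.613, Fernley 8.252, Claybrook 9.046.
Rounding to the nearest integer gives Rivermont 8, Ashgrove 8, Pinehurst 15, Stonebridge 7, Millford 9, Fernley 8, Claybrook 9 — total 64, matching the house size, so no adjustment is needed.
Ashgrove receives 8.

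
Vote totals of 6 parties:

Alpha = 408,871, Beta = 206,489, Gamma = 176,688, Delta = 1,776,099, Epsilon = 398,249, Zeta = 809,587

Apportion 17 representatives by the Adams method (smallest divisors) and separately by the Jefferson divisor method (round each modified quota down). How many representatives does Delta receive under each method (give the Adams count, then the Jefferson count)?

Adams: Alpha 2, Beta 1, Gamma 1, Delta 7, Epsilon 2, Zeta 4.
Jefferson: Alpha 2, Beta 1, Gamma 0, Delta 8, Epsilon 2, Zeta 4.
Delta gets 7 under Adams and 8 under Jefferson.

7 and 8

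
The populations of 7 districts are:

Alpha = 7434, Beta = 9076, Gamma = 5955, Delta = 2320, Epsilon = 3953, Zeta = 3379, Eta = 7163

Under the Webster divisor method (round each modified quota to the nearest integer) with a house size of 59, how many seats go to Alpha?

11

Standard divisor 39280/59 ≈ 665.763; standard quotas: Alpha 11.166, Beta 13.632, Gamma 8.945, Delta 3.485, Epsilon 5.938, Zeta 5.075, Eta 10.759.
Rounding to the nearest integer gives Alpha 11, Beta 14, Gamma 9, Delta 3, Epsilon 6, Zeta 5, Eta 11 — total 59, matching the house size, so no adjustment is needed.
Alpha receives 11.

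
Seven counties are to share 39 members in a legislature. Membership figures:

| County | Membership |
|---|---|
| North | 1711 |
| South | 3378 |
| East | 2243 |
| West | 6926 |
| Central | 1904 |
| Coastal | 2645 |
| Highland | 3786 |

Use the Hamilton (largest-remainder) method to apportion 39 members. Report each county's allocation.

North: 3; South: 6; East: 4; West: 12; Central: 3; Coastal: 5; Highland: 6

The standard divisor is 22593/39 ≈ 579.308.
Standard quotas: North 2.9535, South 5.8311, East 3.8719, West 11.9556, Central 3.2867, Coastal 4.5658, Highland 6.5354.
Lower quotas: North 2, South 5, East 3, West 11, Central 3, Coastal 4, Highland 6 (sum 34, leaving 5 seats).
Remainders in descending order: West 0.9556, North 0.9535, East 0.8719, South 0.8311, Coastal 0.5658, Highland 0.5354, Central 0.2867.
The surplus seats go to West, North, East, South, Coastal.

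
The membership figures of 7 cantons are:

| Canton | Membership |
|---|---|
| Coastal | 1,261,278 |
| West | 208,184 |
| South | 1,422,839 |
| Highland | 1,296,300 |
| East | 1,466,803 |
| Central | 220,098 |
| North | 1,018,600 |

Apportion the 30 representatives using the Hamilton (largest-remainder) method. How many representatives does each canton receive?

Coastal 6, West 1, South 6, Highland 6, East 6, Central 1, North 4

The standard divisor is 6894102/30 ≈ 229803.4.
Standard quotas: Coastal 5.4885, West 0.9059, South 6.1915, Highland 5.6409, East 6.3829, Central 0.9578, North 4.4325.
Lower quotas: Coastal 5, West 0, South 6, Highland 5, East 6, Central 0, North 4 (sum 26, leaving 4 seats).
Remainders in descending order: Central 0.9578, West 0.9059, Highland 0.6409, Coastal 0.4885, North 0.4325, East 0.3829, South 0.1915.
The surplus seats go to Central, West, Highland, Coastal.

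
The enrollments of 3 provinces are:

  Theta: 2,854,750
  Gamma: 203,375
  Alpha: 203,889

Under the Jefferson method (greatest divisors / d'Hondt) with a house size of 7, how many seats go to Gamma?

Standard divisor 3262014/7 ≈ 466002; standard quotas: Theta 6.126, Gamma 0.436, Alpha 0.438.
Rounding down gives 6, 0, 0 = 6 seats, so the divisor must be adjusted.
With modified divisor 382300: modified quotas Theta 7.467, Gamma 0.532, Alpha 0.533.
Rounding down: Theta 7, Gamma 0, Alpha 0 (total 7).
Gamma receives 0.

0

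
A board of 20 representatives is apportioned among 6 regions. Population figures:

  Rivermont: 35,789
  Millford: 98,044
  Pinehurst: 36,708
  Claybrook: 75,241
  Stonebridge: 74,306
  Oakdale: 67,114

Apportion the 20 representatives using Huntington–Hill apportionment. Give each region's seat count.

With divisor 20412: modified quotas Rivermont 1.753, Millford 4.803, Pinehurst 1.798, Claybrook 3.686, Stonebridge 3.640, Oakdale 3.288.
Geometric-mean thresholds: Rivermont √(1·2)=1.414, Millford √(4·5)=4.472, Pinehurst √(1·2)=1.414, Claybrook √(3·4)=3.464, Stonebridge √(3·4)=3.464, Oakdale √(3·4)=3.464.
Each quota rounded against its threshold gives Rivermont 2, Millford 5, Pinehurst 2, Claybrook 4, Stonebridge 4, Oakdale 3 (total 20).

Rivermont 2; Millford 5; Pinehurst 2; Claybrook 4; Stonebridge 4; Oakdale 3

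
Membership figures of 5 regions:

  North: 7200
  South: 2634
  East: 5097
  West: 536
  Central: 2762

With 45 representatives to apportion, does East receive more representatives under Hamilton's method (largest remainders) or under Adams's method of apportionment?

Hamilton: North 18, South 6, East 13, West 1, Central 7.
Adams: North 17, South 7, East 12, West 2, Central 7.
East gets 13 under Hamilton and 12 under Adams.

Hamilton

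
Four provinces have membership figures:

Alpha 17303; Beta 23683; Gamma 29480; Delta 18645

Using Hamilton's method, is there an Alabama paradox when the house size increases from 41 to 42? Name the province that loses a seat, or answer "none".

At 41 seats: Alpha 8, Beta 11, Gamma 13, Delta 9.
At 42 seats: Alpha 8, Beta 11, Gamma 14, Delta 9.
No province's allocation decreased.

none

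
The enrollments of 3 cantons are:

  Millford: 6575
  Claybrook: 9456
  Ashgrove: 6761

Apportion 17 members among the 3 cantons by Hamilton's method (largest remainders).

Total 22792; standard divisor 22792/17 ≈ 1340.706.
Standard quotas: Millford 4.9041, Claybrook 7.0530, Ashgrove 5.0429.
Lower quotas: Millford 4, Claybrook 7, Ashgrove 5 (sum 16, leaving 1 seat).
Remainders in descending order: Millford 0.9041, Claybrook 0.0530, Ashgrove 0.0429.
Largest remainder: Millford receives the extra seat.

Millford: 5, Claybrook: 7, Ashgrove: 5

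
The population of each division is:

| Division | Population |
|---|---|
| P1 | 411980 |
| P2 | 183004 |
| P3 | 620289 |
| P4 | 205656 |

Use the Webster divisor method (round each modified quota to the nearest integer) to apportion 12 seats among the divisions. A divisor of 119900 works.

P1=3; P2=2; P3=5; P4=2

With modified divisor 119900: modified quotas P1 3.436, P2 1.526, P3 5.173, P4 1.715.
Rounding to the nearest integer: P1 3, P2 2, P3 5, P4 2 (total 12).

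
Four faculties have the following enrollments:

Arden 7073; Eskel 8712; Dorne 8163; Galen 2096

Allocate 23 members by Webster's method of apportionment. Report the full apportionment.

Arden=6, Eskel=8, Dorne=7, Galen=2

Standard divisor 26044/23 ≈ 1132.348; standard quotas: Arden 6.246, Eskel 7.694, Dorne 7.209, Galen 1.851.
Rounding to the nearest integer gives Arden 6, Eskel 8, Dorne 7, Galen 2 — total 23, matching the house size, so no adjustment is needed.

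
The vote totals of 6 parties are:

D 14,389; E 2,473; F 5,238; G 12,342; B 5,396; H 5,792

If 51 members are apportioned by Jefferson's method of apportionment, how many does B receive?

Standard divisor 45630/51 ≈ 894.706; standard quotas: D 16.082, E 2.764, F 5.854, G 13.794, B 6.031, H 6.474.
Rounding down gives 16, 2, 5, 13, 6, 6 = 48 seats, so the divisor must be adjusted.
With modified divisor 840: modified quotas D 17.130, E 2.944, F 6.236, G 14.693, B 6.424, H 6.895.
Rounding down: D 17, E 2, F 6, G 14, B 6, H 6 (total 51).
B receives 6.

6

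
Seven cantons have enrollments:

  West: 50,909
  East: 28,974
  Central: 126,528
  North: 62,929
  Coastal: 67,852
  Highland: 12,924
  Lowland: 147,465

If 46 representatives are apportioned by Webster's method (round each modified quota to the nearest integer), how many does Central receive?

Standard divisor 497581/46 ≈ 10816.978; standard quotas: West 4.706, East 2.679, Central 11.697, North 5.818, Coastal 6.273, Highland 1.195, Lowland 13.633.
Rounding to the nearest integer gives 5, 3, 12, 6, 6, 1, 14 = 47 seats, so the divisor must be adjusted.
With modified divisor 10960: modified quotas West 4.645, East 2.644, Central 11.545, North 5.742, Coastal 6.191, Highland 1.179, Lowland 13.455.
Rounding to the nearest integer: West 5, East 3, Central 12, North 6, Coastal 6, Highland 1, Lowland 13 (total 46).
Central receives 12.

12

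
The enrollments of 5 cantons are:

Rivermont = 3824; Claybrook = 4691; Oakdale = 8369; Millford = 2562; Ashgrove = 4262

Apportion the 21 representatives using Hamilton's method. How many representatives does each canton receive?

Total 23708; standard divisor 23708/21 ≈ 1128.952.
Standard quotas: Rivermont 3.3872, Claybrook 4.1552, Oakdale 7.4131, Millford 2.2694, Ashgrove 3.7752.
Lower quotas: Rivermont 3, Claybrook 4, Oakdale 7, Millford 2, Ashgrove 3 (sum 19, leaving 2 seats).
Remainders in descending order: Ashgrove 0.7752, Oakdale 0.4131, Rivermont 0.3872, Millford 0.2694, Claybrook 0.1552.
Largest remainders: Ashgrove, Oakdale receive the extra seats.

Rivermont=3, Claybrook=4, Oakdale=8, Millford=2, Ashgrove=4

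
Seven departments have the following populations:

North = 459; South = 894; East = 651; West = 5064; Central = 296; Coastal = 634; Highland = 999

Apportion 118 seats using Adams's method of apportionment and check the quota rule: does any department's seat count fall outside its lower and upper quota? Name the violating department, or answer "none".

West

Standard quotas: North 6.020, South 11.725, East 8.538, West 66.417, Central 3.882, Coastal 8.315, Highland 13.102.
Adams allocation: North 6, South 12, East 9, West 65, Central 4, Coastal 9, Highland 13.
West has quota 66.417 (lower 66, upper 67) but receives 65 — outside the quota interval.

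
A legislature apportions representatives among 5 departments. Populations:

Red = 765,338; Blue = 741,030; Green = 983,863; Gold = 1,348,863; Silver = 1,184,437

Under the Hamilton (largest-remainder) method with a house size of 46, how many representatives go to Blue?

The standard divisor is 5023531/46 ≈ 109207.196.
Standard quotas: Red 7.0081, Blue 6.7855, Green 9.0091, Gold 12.3514, Silver 10.8458.
Lower quotas: Red 7, Blue 6, Green 9, Gold 12, Silver 10 (sum 44, leaving 2 seats).
Remainders in descending order: Silver 0.8458, Blue 0.7855, Gold 0.3514, Green 0.0091, Red 0.0081.
The surplus seats go to Silver, Blue.
Blue receives 7.

7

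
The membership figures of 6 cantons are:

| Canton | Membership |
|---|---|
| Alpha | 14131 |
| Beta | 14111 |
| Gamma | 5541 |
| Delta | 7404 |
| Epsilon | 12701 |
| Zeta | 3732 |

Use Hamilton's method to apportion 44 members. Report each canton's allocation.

Alpha 11, Beta 11, Gamma 4, Delta 5, Epsilon 10, Zeta 3

The standard divisor is 57620/44 ≈ 1309.545.
Standard quotas: Alpha 10.7908, Beta 10.7755, Gamma 4.2312, Delta 5.6539, Epsilon 9.6988, Zeta 2.8498.
Lower quotas: Alpha 10, Beta 10, Gamma 4, Delta 5, Epsilon 9, Zeta 2 (sum 40, leaving 4 seats).
Remainders in descending order: Zeta 0.8498, Alpha 0.7908, Beta 0.7755, Epsilon 0.6988, Delta 0.6539, Gamma 0.2312.
The surplus seats go to Zeta, Alpha, Beta, Epsilon.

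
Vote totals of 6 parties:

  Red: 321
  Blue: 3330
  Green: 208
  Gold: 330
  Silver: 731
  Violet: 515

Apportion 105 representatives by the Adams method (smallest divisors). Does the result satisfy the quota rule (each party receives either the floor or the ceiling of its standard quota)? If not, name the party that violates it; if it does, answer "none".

Blue

Standard quotas: Red 6.201, Blue 64.333, Green 4.018, Gold 6.375, Silver 14.122, Violet 9.949.
Adams allocation: Red 7, Blue 63, Green 4, Gold 7, Silver 14, Violet 10.
Blue has quota 64.333 (lower 64, upper 65) but receives 63 — outside the quota interval.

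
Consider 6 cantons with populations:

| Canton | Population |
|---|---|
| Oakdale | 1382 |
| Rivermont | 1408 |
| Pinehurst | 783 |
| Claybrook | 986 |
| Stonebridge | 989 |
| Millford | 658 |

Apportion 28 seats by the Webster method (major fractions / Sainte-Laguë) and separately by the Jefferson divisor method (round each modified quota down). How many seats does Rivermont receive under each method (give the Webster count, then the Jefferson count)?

Webster: Oakdale 6, Rivermont 6, Pinehurst 4, Claybrook 4, Stonebridge 5, Millford 3.
Jefferson: Oakdale 6, Rivermont 7, Pinehurst 3, Claybrook 4, Stonebridge 5, Millford 3.
Rivermont gets 6 under Webster and 7 under Jefferson.

6 and 7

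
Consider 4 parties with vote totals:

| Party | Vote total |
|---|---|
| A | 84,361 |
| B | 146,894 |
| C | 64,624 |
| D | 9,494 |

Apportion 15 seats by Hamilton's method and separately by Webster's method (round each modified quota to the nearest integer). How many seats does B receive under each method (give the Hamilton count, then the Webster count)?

Hamilton: A 4, B 7, C 3, D 1.
Webster: A 4, B 8, C 3, D 0.
B gets 7 under Hamilton and 8 under Webster.

7 and 8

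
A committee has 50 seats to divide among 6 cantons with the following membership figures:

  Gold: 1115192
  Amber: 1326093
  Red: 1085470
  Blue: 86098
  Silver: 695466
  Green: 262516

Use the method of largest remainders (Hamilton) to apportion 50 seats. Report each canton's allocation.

The standard divisor is 4570835/50 ≈ 91416.7.
Standard quotas: Gold 12.1990, Amber 14.5060, Red 11.8739, Blue 0.9418, Silver 7.6076, Green 2.8716.
Lower quotas: Gold 12, Amber 14, Red 11, Blue 0, Silver 7, Green 2 (sum 46, leaving 4 seats).
Remainders in descending order: Blue 0.9418, Red 0.8739, Green 0.8716, Silver 0.6076, Amber 0.5060, Gold 0.1990.
Largest remainders: Blue, Red, Green, Silver receive the extra seats.

Gold 12, Amber 14, Red 12, Blue 1, Silver 8, Green 3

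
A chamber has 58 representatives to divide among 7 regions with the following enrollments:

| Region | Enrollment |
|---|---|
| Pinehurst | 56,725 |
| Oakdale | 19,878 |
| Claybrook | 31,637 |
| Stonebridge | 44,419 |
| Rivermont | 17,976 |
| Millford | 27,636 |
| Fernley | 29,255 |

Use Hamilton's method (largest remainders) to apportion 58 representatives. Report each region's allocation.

Pinehurst: 15, Oakdale: 5, Claybrook: 8, Stonebridge: 11, Rivermont: 5, Millford: 7, Fernley: 7

Standard divisor: 227526 ÷ 58 ≈ 3922.862.
Standard quotas: Pinehurst 14.4601, Oakdale 5.0672, Claybrook 8.0648, Stonebridge 11.3231, Rivermont 4.5824, Millford 7.0449, Fernley 7.4576.
Lower quotas: Pinehurst 14, Oakdale 5, Claybrook 8, Stonebridge 11, Rivermont 4, Millford 7, Fernley 7 (sum 56, leaving 2 seats).
Remainders in descending order: Rivermont 0.5824, Pinehurst 0.4601, Fernley 0.4576, Stonebridge 0.3231, Oakdale 0.0672, Claybrook 0.0648, Millford 0.0449.
Largest remainders: Rivermont, Pinehurst receive the extra seats.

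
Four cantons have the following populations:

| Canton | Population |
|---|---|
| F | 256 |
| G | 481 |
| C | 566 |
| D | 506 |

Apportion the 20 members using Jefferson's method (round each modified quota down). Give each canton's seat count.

Standard divisor 1809/20 ≈ 90.45; standard quotas: F 2.830, G 5.318, C 6.258, D 5.594.
Rounding down gives 2, 5, 6, 5 = 18 seats, so the divisor must be adjusted.
With modified divisor 83: modified quotas F 3.084, G 5.795, C 6.819, D 6.096.
Rounding down: F 3, G 5, C 6, D 6 (total 20).

F 3; G 5; C 6; D 6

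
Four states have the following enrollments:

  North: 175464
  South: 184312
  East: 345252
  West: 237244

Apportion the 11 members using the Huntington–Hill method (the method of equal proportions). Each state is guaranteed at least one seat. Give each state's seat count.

North 2, South 2, East 4, West 3

With divisor 87028: modified quotas North 2.016, South 2.118, East 3.967, West 2.726.
Geometric-mean thresholds: North √(2·3)=2.449, South √(2·3)=2.449, East √(3·4)=3.464, West √(2·3)=2.449.
Each quota rounded against its threshold gives North 2, South 2, East 4, West 3 (total 11).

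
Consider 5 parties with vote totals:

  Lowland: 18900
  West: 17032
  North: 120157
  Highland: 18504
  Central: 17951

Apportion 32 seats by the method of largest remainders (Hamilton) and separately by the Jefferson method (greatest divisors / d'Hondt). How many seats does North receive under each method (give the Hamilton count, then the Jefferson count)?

Hamilton: Lowland 3, West 3, North 20, Highland 3, Central 3.
Jefferson: Lowland 3, West 2, North 21, Highland 3, Central 3.
North gets 20 under Hamilton and 21 under Jefferson.

20 and 21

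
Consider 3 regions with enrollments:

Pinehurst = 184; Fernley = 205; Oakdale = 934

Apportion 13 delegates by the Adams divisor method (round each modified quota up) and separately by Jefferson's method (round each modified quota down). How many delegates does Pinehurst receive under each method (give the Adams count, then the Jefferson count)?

2 and 1

Adams: Pinehurst 2, Fernley 2, Oakdale 9.
Jefferson: Pinehurst 1, Fernley 2, Oakdale 10.
Pinehurst gets 2 under Adams and 1 under Jefferson.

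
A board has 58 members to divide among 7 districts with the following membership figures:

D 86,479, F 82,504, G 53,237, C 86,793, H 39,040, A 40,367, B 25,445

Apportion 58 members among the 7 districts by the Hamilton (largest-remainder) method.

The standard divisor is 413865/58 ≈ 7135.603.
Standard quotas: D 12.1194, F 11.5623, G 7.4608, C 12.1634, H 5.4712, A 5.6571, B 3.5659.
Lower quotas: D 12, F 11, G 7, C 12, H 5, A 5, B 3 (sum 55, leaving 3 seats).
Remainders in descending order: A 0.6571, B 0.5659, F 0.5623, H 0.4712, G 0.4608, C 0.1634, D 0.1194.
The surplus seats go to A, B, F.

D 12, F 12, G 7, C 12, H 5, A 6, B 4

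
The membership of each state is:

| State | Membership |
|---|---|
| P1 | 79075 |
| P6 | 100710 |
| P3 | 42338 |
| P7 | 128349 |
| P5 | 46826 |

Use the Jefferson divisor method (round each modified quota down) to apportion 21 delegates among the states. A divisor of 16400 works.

With modified divisor 16400: modified quotas P1 4.822, P6 6.141, P3 2.582, P7 7.826, P5 2.855.
Rounding down: P1 4, P6 6, P3 2, P7 7, P5 2 (total 21).

P1=4, P6=6, P3=2, P7=7, P5=2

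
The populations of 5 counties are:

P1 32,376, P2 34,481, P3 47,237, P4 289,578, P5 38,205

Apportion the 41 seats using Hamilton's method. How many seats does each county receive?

Standard divisor: 441877 ÷ 41 ≈ 10777.488.
Standard quotas: P1 3.0040, P2 3.1994, P3 4.3829, P4 26.8688, P5 3.5449.
Lower quotas: P1 3, P2 3, P3 4, P4 26, P5 3 (sum 39, leaving 2 seats).
Remainders in descending order: P4 0.8688, P5 0.5449, P3 0.3829, P2 0.1994, P1 0.0040.
Largest remainders: P4, P5 receive the extra seats.

P1 3, P2 3, P3 4, P4 27, P5 4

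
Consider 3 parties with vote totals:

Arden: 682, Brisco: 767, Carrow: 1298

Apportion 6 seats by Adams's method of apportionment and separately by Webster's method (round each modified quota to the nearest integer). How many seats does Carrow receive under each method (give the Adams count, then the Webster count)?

Adams: Arden 2, Brisco 2, Carrow 2.
Webster: Arden 1, Brisco 2, Carrow 3.
Carrow gets 2 under Adams and 3 under Webster.

2 and 3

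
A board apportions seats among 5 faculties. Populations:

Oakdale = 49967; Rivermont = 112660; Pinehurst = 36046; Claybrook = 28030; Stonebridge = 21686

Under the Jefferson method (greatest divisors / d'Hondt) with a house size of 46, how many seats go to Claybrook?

5

Standard divisor 248389/46 ≈ 5399.761; standard quotas: Oakdale 9.254, Rivermont 20.864, Pinehurst 6.675, Claybrook 5.191, Stonebridge 4.016.
Rounding down gives 9, 20, 6, 5, 4 = 44 seats, so the divisor must be adjusted.
With modified divisor 5129.46: modified quotas Oakdale 9.741, Rivermont 21.963, Pinehurst 7.027, Claybrook 5.465, Stonebridge 4.228.
Rounding down: Oakdale 9, Rivermont 21, Pinehurst 7, Claybrook 5, Stonebridge 4 (total 46).
Claybrook receives 5.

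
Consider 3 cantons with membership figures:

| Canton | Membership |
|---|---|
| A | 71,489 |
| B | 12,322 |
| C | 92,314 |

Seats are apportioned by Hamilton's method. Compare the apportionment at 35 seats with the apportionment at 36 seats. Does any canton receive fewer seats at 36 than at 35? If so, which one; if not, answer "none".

B

At 35 seats: A 14, B 3, C 18.
At 36 seats: A 15, B 2, C 19.
B drops from 3 to 2.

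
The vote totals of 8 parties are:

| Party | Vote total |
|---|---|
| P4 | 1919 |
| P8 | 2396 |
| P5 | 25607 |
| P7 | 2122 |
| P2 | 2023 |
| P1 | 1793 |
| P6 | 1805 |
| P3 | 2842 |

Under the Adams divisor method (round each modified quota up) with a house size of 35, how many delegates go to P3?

Standard divisor 40507/35 ≈ 1157.343; standard quotas: P4 1.658, P8 2.070, P5 22.126, P7 1.834, P2 1.748, P1 1.549, P6 1.560, P3 2.456.
Rounding up gives 2, 3, 23, 2, 2, 2, 2, 3 = 39 seats, so the divisor must be adjusted.
With modified divisor 1300: modified quotas P4 1.476, P8 1.843, P5 19.698, P7 1.632, P2 1.556, P1 1.379, P6 1.388, P3 2.186.
Rounding up: P4 2, P8 2, P5 20, P7 2, P2 2, P1 2, P6 2, P3 3 (total 35).
P3 receives 3.

3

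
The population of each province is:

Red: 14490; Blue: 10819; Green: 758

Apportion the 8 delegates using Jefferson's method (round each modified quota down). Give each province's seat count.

Standard divisor 26067/8 ≈ 3258.375; standard quotas: Red 4.447, Blue 3.320, Green 0.233.
Rounding down gives 4, 3, 0 = 7 seats, so the divisor must be adjusted.
With modified divisor 2800: modified quotas Red 5.175, Blue 3.864, Green 0.271.
Rounding down: Red 5, Blue 3, Green 0 (total 8).

Red 5; Blue 3; Green 0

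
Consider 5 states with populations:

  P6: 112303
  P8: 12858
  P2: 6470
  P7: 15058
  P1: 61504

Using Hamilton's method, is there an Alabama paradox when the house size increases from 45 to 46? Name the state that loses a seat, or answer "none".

At 45 seats: P6 24, P8 3, P2 2, P7 3, P1 13.
At 46 seats: P6 25, P8 3, P2 1, P7 3, P1 14.
P2 drops from 2 to 1.

P2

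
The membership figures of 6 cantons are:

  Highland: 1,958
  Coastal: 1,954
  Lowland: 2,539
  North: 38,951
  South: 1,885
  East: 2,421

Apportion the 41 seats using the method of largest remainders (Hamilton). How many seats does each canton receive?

Highland: 2; Coastal: 2; Lowland: 2; North: 32; South: 1; East: 2

Total 49708; standard divisor 49708/41 ≈ 1212.39.
Standard quotas: Highland 1.6150, Coastal 1.6117, Lowland 2.0942, North 32.1274, South 1.5548, East 1.9969.
Lower quotas: Highland 1, Coastal 1, Lowland 2, North 32, South 1, East 1 (sum 38, leaving 3 seats).
Remainders in descending order: East 0.9969, Highland 0.6150, Coastal 0.6117, South 0.5548, North 0.1274, Lowland 0.0942.
The surplus seats go to East, Highland, Coastal.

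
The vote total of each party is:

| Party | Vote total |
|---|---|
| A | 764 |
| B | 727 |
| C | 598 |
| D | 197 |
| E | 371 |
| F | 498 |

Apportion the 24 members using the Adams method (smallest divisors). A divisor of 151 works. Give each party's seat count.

A 6, B 5, C 4, D 2, E 3, F 4

With modified divisor 151: modified quotas A 5.060, B 4.815, C 3.960, D 1.305, E 2.457, F 3.298.
Rounding up: A 6, B 5, C 4, D 2, E 3, F 4 (total 24).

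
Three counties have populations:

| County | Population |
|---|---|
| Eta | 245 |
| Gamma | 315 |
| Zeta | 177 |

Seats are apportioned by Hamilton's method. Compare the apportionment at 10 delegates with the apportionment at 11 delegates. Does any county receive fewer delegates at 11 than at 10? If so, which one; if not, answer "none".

Zeta

At 10 seats: Eta 3, Gamma 4, Zeta 3.
At 11 seats: Eta 4, Gamma 5, Zeta 2.
Zeta drops from 3 to 2.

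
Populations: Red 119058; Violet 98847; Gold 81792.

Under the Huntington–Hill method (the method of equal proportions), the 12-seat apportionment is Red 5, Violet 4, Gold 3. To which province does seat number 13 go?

Gold

Priority for the next seat is population ÷ (√(s·(s+1))).
Priorities: Red 21736.917, Violet 22102.861, Gold 23611.317.
Highest priority: Gold.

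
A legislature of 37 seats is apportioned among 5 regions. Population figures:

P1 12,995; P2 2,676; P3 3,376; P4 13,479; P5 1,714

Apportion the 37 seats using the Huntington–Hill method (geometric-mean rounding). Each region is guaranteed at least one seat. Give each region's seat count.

With divisor 947: modified quotas P1 13.722, P2 2.826, P3 3.565, P4 14.233, P5 1.810.
Geometric-mean thresholds: P1 √(13·14)=13.491, P2 √(2·3)=2.449, P3 √(3·4)=3.464, P4 √(14·15)=14.491, P5 √(1·2)=1.414.
Each quota rounded against its threshold gives P1 14, P2 3, P3 4, P4 14, P5 2 (total 37).

P1 14, P2 3, P3 4, P4 14, P5 2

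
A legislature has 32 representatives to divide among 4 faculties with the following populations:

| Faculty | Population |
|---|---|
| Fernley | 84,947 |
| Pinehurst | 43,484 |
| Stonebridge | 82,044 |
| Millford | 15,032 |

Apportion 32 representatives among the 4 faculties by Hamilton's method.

Fernley 12, Pinehurst 6, Stonebridge 12, Millford 2

The standard divisor is 225507/32 ≈ 7047.094.
Standard quotas: Fernley 12.0542, Pinehurst 6.1705, Stonebridge 11.6422, Millford 2.1331.
Lower quotas: Fernley 12, Pinehurst 6, Stonebridge 11, Millford 2 (sum 31, leaving 1 seat).
Remainders in descending order: Stonebridge 0.6422, Pinehurst 0.1705, Millford 0.1331, Fernley 0.0542.
The surplus seat goes to Stonebridge.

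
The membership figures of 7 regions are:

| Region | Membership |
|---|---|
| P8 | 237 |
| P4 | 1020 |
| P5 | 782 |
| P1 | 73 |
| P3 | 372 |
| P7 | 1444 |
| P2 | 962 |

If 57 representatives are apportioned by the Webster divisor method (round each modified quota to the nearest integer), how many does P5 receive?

9

Standard divisor 4890/57 ≈ 85.789; standard quotas: P8 2.763, P4 11.890, P5 9.115, P1 0.851, P3 4.336, P7 16.832, P2 11.213.
Rounding to the nearest integer gives P8 3, P4 12, P5 9, P1 1, P3 4, P7 17, P2 11 — total 57, matching the house size, so no adjustment is needed.
P5 receives 9.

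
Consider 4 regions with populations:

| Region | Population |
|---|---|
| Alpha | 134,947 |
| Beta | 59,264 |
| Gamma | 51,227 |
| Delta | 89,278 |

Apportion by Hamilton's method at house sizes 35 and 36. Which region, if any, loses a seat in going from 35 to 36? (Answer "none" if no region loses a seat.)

Gamma

At 35 seats: Alpha 14, Beta 6, Gamma 6, Delta 9.
At 36 seats: Alpha 15, Beta 6, Gamma 5, Delta 10.
Gamma drops from 6 to 5.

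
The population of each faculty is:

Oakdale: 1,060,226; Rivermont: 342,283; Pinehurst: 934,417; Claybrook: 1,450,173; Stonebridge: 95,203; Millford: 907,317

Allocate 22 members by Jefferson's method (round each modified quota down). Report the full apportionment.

Oakdale 5; Rivermont 1; Pinehurst 5; Claybrook 7; Stonebridge 0; Millford 4

Standard divisor 4789619/22 ≈ 217709.955; standard quotas: Oakdale 4.870, Rivermont 1.572, Pinehurst 4.292, Claybrook 6.661, Stonebridge 0.437, Millford 4.168.
Rounding down gives 4, 1, 4, 6, 0, 4 = 19 seats, so the divisor must be adjusted.
With modified divisor 184200: modified quotas Oakdale 5.756, Rivermont 1.858, Pinehurst 5.073, Claybrook 7.873, Stonebridge 0.517, Millford 4.926.
Rounding down: Oakdale 5, Rivermont 1, Pinehurst 5, Claybrook 7, Stonebridge 0, Millford 4 (total 22).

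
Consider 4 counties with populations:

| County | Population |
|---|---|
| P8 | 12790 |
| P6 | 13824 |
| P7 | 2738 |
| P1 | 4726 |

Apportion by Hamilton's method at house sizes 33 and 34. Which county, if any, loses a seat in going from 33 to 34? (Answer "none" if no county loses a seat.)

P1

At 33 seats: P8 12, P6 13, P7 3, P1 5.
At 34 seats: P8 13, P6 14, P7 3, P1 4.
P1 drops from 5 to 4.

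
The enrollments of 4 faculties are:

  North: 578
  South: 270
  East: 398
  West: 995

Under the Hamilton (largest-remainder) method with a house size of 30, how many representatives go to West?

Standard divisor: 2241 ÷ 30 ≈ 74.7.
Standard quotas: North 7.738, South 3.614, East 5.328, West 13.320.
Lower quotas: North 7, South 3, East 5, West 13 (sum 28, leaving 2 seats).
Remainders in descending order: North 0.738, South 0.614, East 0.328, West 0.320.
The surplus seats go to North, South.
West receives 13.

13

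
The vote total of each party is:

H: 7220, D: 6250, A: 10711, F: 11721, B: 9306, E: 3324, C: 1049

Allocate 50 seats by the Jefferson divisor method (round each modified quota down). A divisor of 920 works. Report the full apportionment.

H=7, D=6, A=11, F=12, B=10, E=3, C=1

With modified divisor 920: modified quotas H 7.848, D 6.793, A 11.642, F 12.740, B 10.115, E 3.613, C 1.140.
Rounding down: H 7, D 6, A 11, F 12, B 10, E 3, C 1 (total 50).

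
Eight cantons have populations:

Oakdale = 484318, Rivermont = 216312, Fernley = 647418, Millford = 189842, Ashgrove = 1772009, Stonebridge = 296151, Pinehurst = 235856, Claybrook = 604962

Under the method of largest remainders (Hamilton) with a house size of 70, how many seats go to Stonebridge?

Standard divisor: 4446868 ÷ 70 ≈ 63526.686.
Standard quotas: Oakdale 7.6239, Rivermont 3.4051, Fernley 10.1913, Millford 2.9884, Ashgrove 27.8939, Stonebridge 4.6618, Pinehurst 3.7127, Claybrook 9.5230.
Lower quotas: Oakdale 7, Rivermont 3, Fernley 10, Millford 2, Ashgrove 27, Stonebridge 4, Pinehurst 3, Claybrook 9 (sum 65, leaving 5 seats).
Remainders in descending order: Millford 0.9884, Ashgrove 0.8939, Pinehurst 0.7127, Stonebridge 0.6618, Oakdale 0.6239, Claybrook 0.5230, Rivermont 0.4051, Fernley 0.1913.
The surplus seats go to Millford, Ashgrove, Pinehurst, Stonebridge, Oakdale.
Stonebridge receives 5.

5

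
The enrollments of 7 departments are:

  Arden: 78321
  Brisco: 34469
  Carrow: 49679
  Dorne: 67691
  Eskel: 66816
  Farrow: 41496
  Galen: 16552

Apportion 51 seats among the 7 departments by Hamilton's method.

The standard divisor is 355024/51 ≈ 6961.255.
Standard quotas: Arden 11.2510, Brisco 4.9515, Carrow 7.1365, Dorne 9.7240, Eskel 9.5983, Farrow 5.9610, Galen 2.3777.
Lower quotas: Arden 11, Brisco 4, Carrow 7, Dorne 9, Eskel 9, Farrow 5, Galen 2 (sum 47, leaving 4 seats).
Remainders in descending order: Farrow 0.9610, Brisco 0.9515, Dorne 0.7240, Eskel 0.5983, Galen 0.3777, Arden 0.2510, Carrow 0.1365.
The surplus seats go to Farrow, Brisco, Dorne, Eskel.

Arden 11; Brisco 5; Carrow 7; Dorne 10; Eskel 10; Farrow 6; Galen 2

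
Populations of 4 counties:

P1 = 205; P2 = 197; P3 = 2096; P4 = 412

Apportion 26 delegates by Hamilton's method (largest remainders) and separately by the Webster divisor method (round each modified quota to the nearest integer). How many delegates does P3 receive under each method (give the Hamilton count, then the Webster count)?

19 and 18

Hamilton: P1 2, P2 2, P3 19, P4 3.
Webster: P1 2, P2 2, P3 18, P4 4.
P3 gets 19 under Hamilton and 18 under Webster.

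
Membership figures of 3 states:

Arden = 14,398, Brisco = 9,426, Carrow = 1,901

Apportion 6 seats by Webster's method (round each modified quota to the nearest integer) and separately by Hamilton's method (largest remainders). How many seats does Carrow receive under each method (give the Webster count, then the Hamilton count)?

0 and 1

Webster: Arden 4, Brisco 2, Carrow 0.
Hamilton: Arden 3, Brisco 2, Carrow 1.
Carrow gets 0 under Webster and 1 under Hamilton.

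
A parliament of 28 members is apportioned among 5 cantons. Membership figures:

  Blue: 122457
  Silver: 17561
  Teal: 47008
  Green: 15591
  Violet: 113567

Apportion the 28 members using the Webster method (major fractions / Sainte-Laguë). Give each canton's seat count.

Standard divisor 316184/28 ≈ 11292.286; standard quotas: Blue 10.844, Silver 1.555, Teal 4.163, Green 1.381, Violet 10.057.
Rounding to the nearest integer gives Blue 11, Silver 2, Teal 4, Green 1, Violet 10 — total 28, matching the house size, so no adjustment is needed.

Blue 11, Silver 2, Teal 4, Green 1, Violet 10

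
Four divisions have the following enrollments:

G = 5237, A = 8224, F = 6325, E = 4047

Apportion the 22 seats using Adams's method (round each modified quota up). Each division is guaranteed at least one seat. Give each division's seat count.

G: 5, A: 7, F: 6, E: 4

Standard divisor 23833/22 ≈ 1083.318; standard quotas: G 4.834, A 7.591, F 5.839, E 3.736.
Rounding up gives 5, 8, 6, 4 = 23 seats, so the divisor must be adjusted.
With modified divisor 1200: modified quotas G 4.364, A 6.853, F 5.271, E 3.373.
Rounding up: G 5, A 7, F 6, E 4 (total 22).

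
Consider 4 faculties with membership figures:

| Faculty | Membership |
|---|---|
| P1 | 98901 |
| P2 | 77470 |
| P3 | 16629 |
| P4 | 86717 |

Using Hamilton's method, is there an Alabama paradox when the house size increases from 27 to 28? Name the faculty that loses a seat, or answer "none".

At 27 seats: P1 10, P2 7, P3 2, P4 8.
At 28 seats: P1 10, P2 8, P3 1, P4 9.
P3 drops from 2 to 1.

P3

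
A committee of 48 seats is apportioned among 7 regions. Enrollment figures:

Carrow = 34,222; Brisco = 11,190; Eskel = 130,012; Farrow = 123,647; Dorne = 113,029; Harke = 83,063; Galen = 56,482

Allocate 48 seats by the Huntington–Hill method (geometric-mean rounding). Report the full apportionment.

Carrow 3; Brisco 1; Eskel 11; Farrow 11; Dorne 10; Harke 7; Galen 5

With divisor 11553: modified quotas Carrow 2.962, Brisco 0.969, Eskel 11.254, Farrow 10.703, Dorne 9.784, Harke 7.190, Galen 4.889.
Geometric-mean thresholds: Carrow √(2·3)=2.449, Brisco (min 1), Eskel √(11·12)=11.489, Farrow √(10·11)=10.488, Dorne √(9·10)=9.487, Harke √(7·8)=7.483, Galen √(4·5)=4.472.
Each quota rounded against its threshold gives Carrow 3, Brisco 1, Eskel 11, Farrow 11, Dorne 10, Harke 7, Galen 5 (total 48).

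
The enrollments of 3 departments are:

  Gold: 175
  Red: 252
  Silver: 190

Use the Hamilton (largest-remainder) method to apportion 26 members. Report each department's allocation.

Standard divisor: 617 ÷ 26 ≈ 23.731.
Standard quotas: Gold 7.374, Red 10.619, Silver 8.006.
Lower quotas: Gold 7, Red 10, Silver 8 (sum 25, leaving 1 seat).
Remainders in descending order: Red 0.619, Gold 0.374, Silver 0.006.
Largest remainder: Red receives the extra seat.

Gold=7, Red=11, Silver=8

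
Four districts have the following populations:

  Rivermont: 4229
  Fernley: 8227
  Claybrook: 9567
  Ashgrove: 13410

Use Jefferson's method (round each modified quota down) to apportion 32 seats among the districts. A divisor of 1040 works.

With modified divisor 1040: modified quotas Rivermont 4.066, Fernley 7.911, Claybrook 9.199, Ashgrove 12.894.
Rounding down: Rivermont 4, Fernley 7, Claybrook 9, Ashgrove 12 (total 32).

Rivermont: 4; Fernley: 7; Claybrook: 9; Ashgrove: 12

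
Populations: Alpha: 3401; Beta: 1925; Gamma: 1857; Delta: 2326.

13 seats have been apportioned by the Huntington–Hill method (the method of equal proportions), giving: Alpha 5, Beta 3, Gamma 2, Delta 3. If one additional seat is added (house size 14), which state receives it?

Gamma

Priority for the next seat is population ÷ (√(s·(s+1))).
Priorities: Alpha 620.935, Beta 555.700, Gamma 758.117, Delta 671.458.
Highest priority: Gamma.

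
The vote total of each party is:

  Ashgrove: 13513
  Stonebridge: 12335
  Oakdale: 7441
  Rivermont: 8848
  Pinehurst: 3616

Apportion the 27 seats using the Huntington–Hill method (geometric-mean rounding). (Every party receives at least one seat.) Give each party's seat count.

Ashgrove=8; Stonebridge=7; Oakdale=5; Rivermont=5; Pinehurst=2

With divisor 1656: modified quotas Ashgrove 8.160, Stonebridge 7.449, Oakdale 4.493, Rivermont 5.343, Pinehurst 2.184.
Geometric-mean thresholds: Ashgrove √(8·9)=8.485, Stonebridge √(7·8)=7.483, Oakdale √(4·5)=4.472, Rivermont √(5·6)=5.477, Pinehurst √(2·3)=2.449.
Each quota rounded against its threshold gives Ashgrove 8, Stonebridge 7, Oakdale 5, Rivermont 5, Pinehurst 2 (total 27).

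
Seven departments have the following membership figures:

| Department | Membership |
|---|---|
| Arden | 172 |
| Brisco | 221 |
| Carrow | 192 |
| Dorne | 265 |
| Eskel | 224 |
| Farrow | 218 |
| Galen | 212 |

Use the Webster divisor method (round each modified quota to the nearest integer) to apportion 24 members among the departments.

Arden 3; Brisco 4; Carrow 3; Dorne 4; Eskel 4; Farrow 3; Galen 3

Standard divisor 1504/24 ≈ 62.667; standard quotas: Arden 2.745, Brisco 3.527, Carrow 3.064, Dorne 4.229, Eskel 3.574, Farrow 3.479, Galen 3.383.
Rounding to the nearest integer gives Arden 3, Brisco 4, Carrow 3, Dorne 4, Eskel 4, Farrow 3, Galen 3 — total 24, matching the house size, so no adjustment is needed.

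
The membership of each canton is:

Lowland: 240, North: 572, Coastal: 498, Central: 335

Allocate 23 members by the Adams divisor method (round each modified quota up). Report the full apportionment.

Standard divisor 1645/23 ≈ 71.522; standard quotas: Lowland 3.356, North 7.998, Coastal 6.963, Central 4.684.
Rounding up gives 4, 8, 7, 5 = 24 seats, so the divisor must be adjusted.
With modified divisor 81: modified quotas Lowland 2.963, North 7.062, Coastal 6.148, Central 4.136.
Rounding up: Lowland 3, North 8, Coastal 7, Central 5 (total 23).

Lowland: 3, North: 8, Coastal: 7, Central: 5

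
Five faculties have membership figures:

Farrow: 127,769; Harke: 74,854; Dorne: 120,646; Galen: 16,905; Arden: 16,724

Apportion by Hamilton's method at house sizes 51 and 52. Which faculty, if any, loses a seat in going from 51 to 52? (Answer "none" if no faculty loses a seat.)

At 51 seats: Farrow 18, Harke 11, Dorne 17, Galen 3, Arden 2.
At 52 seats: Farrow 19, Harke 11, Dorne 18, Galen 2, Arden 2.
Galen drops from 3 to 2.

Galen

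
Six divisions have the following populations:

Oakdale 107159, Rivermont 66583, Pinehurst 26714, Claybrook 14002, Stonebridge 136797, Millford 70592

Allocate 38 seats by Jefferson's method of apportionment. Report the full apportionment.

Oakdale: 10; Rivermont: 6; Pinehurst: 2; Claybrook: 1; Stonebridge: 13; Millford: 6

Standard divisor 421847/38 ≈ 11101.237; standard quotas: Oakdale 9.653, Rivermont 5.998, Pinehurst 2.406, Claybrook 1.261, Stonebridge 12.323, Millford 6.359.
Rounding down gives 9, 5, 2, 1, 12, 6 = 35 seats, so the divisor must be adjusted.
With modified divisor 10300: modified quotas Oakdale 10.404, Rivermont 6.464, Pinehurst 2.594, Claybrook 1.359, Stonebridge 13.281, Millford 6.854.
Rounding down: Oakdale 10, Rivermont 6, Pinehurst 2, Claybrook 1, Stonebridge 13, Millford 6 (total 38).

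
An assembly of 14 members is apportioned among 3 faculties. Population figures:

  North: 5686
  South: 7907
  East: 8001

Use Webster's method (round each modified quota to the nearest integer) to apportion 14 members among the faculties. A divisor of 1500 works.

North 4, South 5, East 5

With modified divisor 1500: modified quotas North 3.791, South 5.271, East 5.334.
Rounding to the nearest integer: North 4, South 5, East 5 (total 14).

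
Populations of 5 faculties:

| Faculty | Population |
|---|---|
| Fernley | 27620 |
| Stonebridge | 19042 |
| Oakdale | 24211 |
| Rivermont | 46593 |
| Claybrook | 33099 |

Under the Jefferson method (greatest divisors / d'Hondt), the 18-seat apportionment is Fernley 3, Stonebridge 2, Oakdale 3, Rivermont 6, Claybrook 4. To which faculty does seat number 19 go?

Fernley

Priority for the next seat is population ÷ (current seats + 1).
Priorities: Fernley 6905.000, Stonebridge 6347.333, Oakdale 6052.750, Rivermont 6656.143, Claybrook 6619.800.
Highest priority: Fernley.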